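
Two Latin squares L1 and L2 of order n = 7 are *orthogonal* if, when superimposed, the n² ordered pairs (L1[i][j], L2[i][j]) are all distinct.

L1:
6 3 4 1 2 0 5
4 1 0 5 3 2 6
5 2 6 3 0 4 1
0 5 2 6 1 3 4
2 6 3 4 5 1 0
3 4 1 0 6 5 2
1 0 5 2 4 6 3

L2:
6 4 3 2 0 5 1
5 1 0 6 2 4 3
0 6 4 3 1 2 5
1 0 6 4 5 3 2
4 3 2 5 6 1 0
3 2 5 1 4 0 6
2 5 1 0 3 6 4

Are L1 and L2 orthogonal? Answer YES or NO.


Form the n² = 49 superimposed pairs (L1[i][j], L2[i][j]), row by row (rows and columns indexed from 0):
row 0: (6,6) (3,4) (4,3) (1,2) (2,0) (0,5) (5,1)
row 1: (4,5) (1,1) (0,0) (5,6) (3,2) (2,4) (6,3)
row 2: (5,0) (2,6) (6,4) (3,3) (0,1) (4,2) (1,5)
row 3: (0,1) (5,0) (2,6) (6,4) (1,5) (3,3) (4,2)
row 4: (2,4) (6,3) (3,2) (4,5) (5,6) (1,1) (0,0)
row 5: (3,3) (4,2) (1,5) (0,1) (6,4) (5,0) (2,6)
row 6: (1,2) (0,5) (5,1) (2,0) (4,3) (6,6) (3,4)
Orthogonality requires all 49 pairs distinct.
But the pair (0,1) repeats: cell (2,4) has L1 = 0, L2 = 1, and cell (3,0) has L1 = 0, L2 = 1.
A repeated pair means some other pair never occurs (only 21 distinct pairs out of 49), so the squares are not orthogonal.
Conclusion: NO.

NO


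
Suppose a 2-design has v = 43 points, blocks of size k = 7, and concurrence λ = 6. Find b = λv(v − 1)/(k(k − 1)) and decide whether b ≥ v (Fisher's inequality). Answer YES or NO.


r = λ(v − 1)/(k − 1) = 6·42/6 = 42.
b = vr/k = 43·42/7 = 258.
Fisher's inequality: b ≥ v ⇔ 258 ≥ 43? YES.

YES


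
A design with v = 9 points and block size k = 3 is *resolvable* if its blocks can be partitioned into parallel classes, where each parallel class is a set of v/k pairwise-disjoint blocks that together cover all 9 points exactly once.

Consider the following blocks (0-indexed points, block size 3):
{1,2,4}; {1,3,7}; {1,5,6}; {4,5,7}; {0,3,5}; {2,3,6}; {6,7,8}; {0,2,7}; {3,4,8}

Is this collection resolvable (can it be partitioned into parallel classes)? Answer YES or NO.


v = 9, block size k = 3, number of blocks = 9.
For resolvability, blocks must partition into parallel classes of size v/k = 3.
Total blocks must therefore be a multiple of 3: 9 = 3·3 + 0 ⇒ divisible ✓.
Consider block {1,3,7}. It intersects every other block in the collection, so no parallel class of size 3 can contain it.
Since every block must belong to some parallel class in a resolution, the collection cannot be partitioned into parallel classes.
Resolvable? NO.

NO


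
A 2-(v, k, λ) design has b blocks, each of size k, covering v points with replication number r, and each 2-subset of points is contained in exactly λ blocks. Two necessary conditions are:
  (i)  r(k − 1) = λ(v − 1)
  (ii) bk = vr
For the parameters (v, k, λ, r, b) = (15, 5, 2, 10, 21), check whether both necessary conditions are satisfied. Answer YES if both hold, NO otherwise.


Condition (i): r(k − 1) = 10·4 = 40; λ(v − 1) = 2·14 = 28. Match? NO.
Condition (ii): bk = 21·5 = 105; vr = 15·10 = 150. Match? NO.
Both conditions hold? NO.

NO


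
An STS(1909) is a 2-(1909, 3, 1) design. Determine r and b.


An STS(v) is a 2-(v, 3, 1) BIBD: block size k = 3, λ = 1.
Replication: r(k − 1) = λ(v − 1) ⇒ r·2 = 1909 − 1 = 1908 ⇒ r = 954.
Block count: b = v(v − 1)/6 = 1909·1908/6 = 3642372/6 = 607062.
(Check via bk = vr: 607062·3 = 1821186 = 1909·954 = 1821186 ✓.)

r = 954, b = 607062.


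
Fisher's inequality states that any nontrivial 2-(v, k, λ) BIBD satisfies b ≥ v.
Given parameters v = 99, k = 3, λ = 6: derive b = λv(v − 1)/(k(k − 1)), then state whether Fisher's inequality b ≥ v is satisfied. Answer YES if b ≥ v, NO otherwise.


r = λ(v − 1)/(k − 1) = 6·98/2 = 294.
b = vr/k = 99·294/3 = 9702.
Fisher's inequality: b ≥ v ⇔ 9702 ≥ 99? YES.

YES


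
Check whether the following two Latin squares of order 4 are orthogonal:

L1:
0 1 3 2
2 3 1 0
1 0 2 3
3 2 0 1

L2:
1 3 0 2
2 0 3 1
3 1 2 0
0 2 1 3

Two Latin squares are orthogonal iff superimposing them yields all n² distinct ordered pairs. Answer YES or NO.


Form the n² = 16 superimposed pairs (L1[i][j], L2[i][j]), row by row (rows and columns indexed from 0):
row 0: (0,1) (1,3) (3,0) (2,2)
row 1: (2,2) (3,0) (1,3) (0,1)
row 2: (1,3) (0,1) (2,2) (3,0)
row 3: (3,0) (2,2) (0,1) (1,3)
Orthogonality requires all 16 pairs distinct.
But the pair (2,2) repeats: cell (0,3) has L1 = 2, L2 = 2, and cell (1,0) has L1 = 2, L2 = 2.
A repeated pair means some other pair never occurs (only 4 distinct pairs out of 16), so the squares are not orthogonal.
Conclusion: NO.

NO


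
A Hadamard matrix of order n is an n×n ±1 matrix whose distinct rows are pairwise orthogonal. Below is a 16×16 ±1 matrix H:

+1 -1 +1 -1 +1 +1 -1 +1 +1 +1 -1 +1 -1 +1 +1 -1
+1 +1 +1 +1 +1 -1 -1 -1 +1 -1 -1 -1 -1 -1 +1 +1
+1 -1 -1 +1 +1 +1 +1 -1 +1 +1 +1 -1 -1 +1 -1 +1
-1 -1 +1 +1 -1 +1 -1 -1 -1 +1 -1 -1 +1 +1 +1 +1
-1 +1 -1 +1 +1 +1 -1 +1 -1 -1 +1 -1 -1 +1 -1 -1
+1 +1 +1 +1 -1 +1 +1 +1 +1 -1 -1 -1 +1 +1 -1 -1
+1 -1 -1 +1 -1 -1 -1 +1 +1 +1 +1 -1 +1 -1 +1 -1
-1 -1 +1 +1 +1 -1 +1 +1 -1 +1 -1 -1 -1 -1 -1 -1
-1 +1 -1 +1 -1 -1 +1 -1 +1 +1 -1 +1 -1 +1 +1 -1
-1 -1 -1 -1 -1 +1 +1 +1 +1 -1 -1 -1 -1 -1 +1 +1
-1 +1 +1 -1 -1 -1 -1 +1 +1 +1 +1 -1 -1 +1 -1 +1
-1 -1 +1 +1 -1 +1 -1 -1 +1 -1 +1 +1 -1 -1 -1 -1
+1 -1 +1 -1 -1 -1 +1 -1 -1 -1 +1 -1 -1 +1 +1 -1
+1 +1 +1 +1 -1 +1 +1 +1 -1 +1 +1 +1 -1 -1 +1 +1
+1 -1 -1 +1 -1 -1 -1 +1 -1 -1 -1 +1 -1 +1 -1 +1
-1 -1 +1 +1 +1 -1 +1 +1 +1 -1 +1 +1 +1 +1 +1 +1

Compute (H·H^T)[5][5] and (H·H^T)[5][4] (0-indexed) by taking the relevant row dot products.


Row 4 of H: [-1, 1, -1, 1, 1, 1, -1, 1, -1, -1, 1, -1, -1, 1, -1, -1].
Row 5 of H: [1, 1, 1, 1, -1, 1, 1, 1, 1, -1, -1, -1, 1, 1, -1, -1].
(H·H^T)[5][5] = Σ_j H[5][j]·H[5][j] = (1)² + (1)² + (1)² + (1)² + (-1)² + (1)² + (1)² + (1)² + (1)² + (-1)² + (-1)² + (-1)² + (1)² + (1)² + (-1)² + (-1)² = 1 + 1 + 1 + 1 + 1 + 1 + 1 + 1 + 1 + 1 + 1 + 1 + 1 + 1 + 1 + 1 = 16.
(H·H^T)[5][4] = Σ_j H[5][j]·H[4][j] = (1)·(-1) + (1)·(1) + (1)·(-1) + (1)·(1) + (-1)·(1) + (1)·(1) + (1)·(-1) + (1)·(1) + (1)·(-1) + (-1)·(-1) + (-1)·(1) + (-1)·(-1) + (1)·(-1) + (1)·(1) + (-1)·(-1) + (-1)·(-1) = -1 + 1 + -1 + 1 + -1 + 1 + -1 + 1 + -1 + 1 + -1 + 1 + -1 + 1 + 1 + 1 = 2.
Rows 5 and 4 are not orthogonal (dot product = 2 ≠ 0), so H is not a Hadamard matrix.

(5,5) entry = 16; (5,4) entry = 2.


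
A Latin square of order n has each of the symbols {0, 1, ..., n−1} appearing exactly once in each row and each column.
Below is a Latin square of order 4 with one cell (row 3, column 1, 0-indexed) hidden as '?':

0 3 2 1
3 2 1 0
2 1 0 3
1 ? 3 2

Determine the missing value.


Row 3 contains symbols [1, 2, 3] — missing [0].
Column 1 contains symbols [1, 2, 3] — missing [0].
The missing symbol must appear in both missing sets; intersection = [0].
Therefore the hidden value is 0.

Missing value = 0.


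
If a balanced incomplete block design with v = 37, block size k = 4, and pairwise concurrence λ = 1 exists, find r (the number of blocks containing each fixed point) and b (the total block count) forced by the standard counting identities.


Any 2-(v, k, λ) BIBD satisfies two necessary conditions:
  (i)  Each point sits in r blocks, and counting incidences through any fixed point gives r(k − 1) = λ(v − 1), so r = λ(v − 1)/(k − 1).
  (ii) Total incidences bk = vr, so b = vr/k.
Step 1: r = λ(v − 1)/(k − 1) = 1·(37 − 1)/(4 − 1) = 1·36/3 = 36/3 = 12.
Step 2: b = vr/k = 37·12/4 = 444/4 = 111.
Check integrality: r = 12 ∈ Z ✓, b = 111 ∈ Z ✓.
(These identities are necessary conditions: they determine r and b for any design with these parameters, but do not by themselves prove that one exists.)

r = 12, b = 111.


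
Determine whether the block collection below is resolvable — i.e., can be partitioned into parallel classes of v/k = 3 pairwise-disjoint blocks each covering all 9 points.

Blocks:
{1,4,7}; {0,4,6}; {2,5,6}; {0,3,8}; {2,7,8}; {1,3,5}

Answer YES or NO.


v = 9, block size k = 3, number of blocks = 6.
For resolvability, blocks must partition into parallel classes of size v/k = 3.
Total blocks must therefore be a multiple of 3: 6 = 3·2 + 0 ⇒ divisible ✓.
Greedy packing gives 2 candidate class(es). Each should be a full parallel class (size 3, covers all 9 points).
  Class 1 (3 blocks): {1,4,7}; {2,5,6}; {0,3,8}. Points covered: [0, 1, 2, 3, 4, 5, 6, 7, 8].
  Class 2 (3 blocks): {0,4,6}; {2,7,8}; {1,3,5}. Points covered: [0, 1, 2, 3, 4, 5, 6, 7, 8].
All classes full (size 3)? YES. All classes cover every point? YES.
Resolvable? YES.

YES


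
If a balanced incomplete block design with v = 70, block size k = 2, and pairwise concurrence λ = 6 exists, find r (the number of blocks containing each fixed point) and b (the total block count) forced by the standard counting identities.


Any 2-(v, k, λ) BIBD satisfies two necessary conditions:
  (i)  Each point sits in r blocks, and counting incidences through any fixed point gives r(k − 1) = λ(v − 1), so r = λ(v − 1)/(k − 1).
  (ii) Total incidences bk = vr, so b = vr/k.
Step 1: r = λ(v − 1)/(k − 1) = 6·(70 − 1)/(2 − 1) = 6·69/1 = 414/1 = 414.
Step 2: b = vr/k = 70·414/2 = 28980/2 = 14490.
Check integrality: r = 414 ∈ Z ✓, b = 14490 ∈ Z ✓.
(These identities are necessary conditions: they determine r and b for any design with these parameters, but do not by themselves prove that one exists.)

r = 414, b = 14490.


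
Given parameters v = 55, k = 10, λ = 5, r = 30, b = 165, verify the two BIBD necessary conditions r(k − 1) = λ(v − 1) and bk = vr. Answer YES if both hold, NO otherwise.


Condition (i): r(k − 1) = 30·9 = 270; λ(v − 1) = 5·54 = 270. Match? YES.
Condition (ii): bk = 165·10 = 1650; vr = 55·30 = 1650. Match? YES.
Both conditions hold? YES.

YES


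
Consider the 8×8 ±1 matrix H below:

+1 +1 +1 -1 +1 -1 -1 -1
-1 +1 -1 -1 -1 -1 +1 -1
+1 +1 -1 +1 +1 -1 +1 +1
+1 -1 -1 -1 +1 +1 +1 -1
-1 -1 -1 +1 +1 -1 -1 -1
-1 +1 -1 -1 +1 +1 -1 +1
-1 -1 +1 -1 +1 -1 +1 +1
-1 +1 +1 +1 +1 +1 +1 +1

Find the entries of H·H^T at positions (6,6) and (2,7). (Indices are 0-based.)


Row 2 of H: [1, 1, -1, 1, 1, -1, 1, 1].
Row 6 of H: [-1, -1, 1, -1, 1, -1, 1, 1].
Row 7 of H: [-1, 1, 1, 1, 1, 1, 1, 1].
(H·H^T)[6][6] = Σ_j H[6][j]·H[6][j] = (-1)² + (-1)² + (1)² + (-1)² + (1)² + (-1)² + (1)² + (1)² = 1 + 1 + 1 + 1 + 1 + 1 + 1 + 1 = 8.
(H·H^T)[2][7] = Σ_j H[2][j]·H[7][j] = (1)·(-1) + (1)·(1) + (-1)·(1) + (1)·(1) + (1)·(1) + (-1)·(1) + (1)·(1) + (1)·(1) = -1 + 1 + -1 + 1 + 1 + -1 + 1 + 1 = 2.
Rows 2 and 7 are not orthogonal (dot product = 2 ≠ 0), so H is not a Hadamard matrix.

(6,6) entry = 8; (2,7) entry = 2.


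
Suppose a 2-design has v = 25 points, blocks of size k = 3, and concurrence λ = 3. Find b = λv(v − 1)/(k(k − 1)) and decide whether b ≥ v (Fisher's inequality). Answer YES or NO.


r = λ(v − 1)/(k − 1) = 3·24/2 = 36.
b = vr/k = 25·36/3 = 300.
Fisher's inequality: b ≥ v ⇔ 300 ≥ 25? YES.

YES


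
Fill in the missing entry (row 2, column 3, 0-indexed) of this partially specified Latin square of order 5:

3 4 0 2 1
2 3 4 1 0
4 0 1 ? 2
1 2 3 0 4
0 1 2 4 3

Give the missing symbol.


Row 2 contains symbols [0, 1, 2, 4] — missing [3].
Column 3 contains symbols [0, 1, 2, 4] — missing [3].
The missing symbol must appear in both missing sets; intersection = [3].
Therefore the hidden value is 3.

Missing value = 3.


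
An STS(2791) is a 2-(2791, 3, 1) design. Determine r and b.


An STS(v) is a 2-(v, 3, 1) BIBD: block size k = 3, λ = 1.
Replication: r(k − 1) = λ(v − 1) ⇒ r·2 = 2791 − 1 = 2790 ⇒ r = 1395.
Block count: b = v(v − 1)/6 = 2791·2790/6 = 7786890/6 = 1297815.

r = 1395, b = 1297815.


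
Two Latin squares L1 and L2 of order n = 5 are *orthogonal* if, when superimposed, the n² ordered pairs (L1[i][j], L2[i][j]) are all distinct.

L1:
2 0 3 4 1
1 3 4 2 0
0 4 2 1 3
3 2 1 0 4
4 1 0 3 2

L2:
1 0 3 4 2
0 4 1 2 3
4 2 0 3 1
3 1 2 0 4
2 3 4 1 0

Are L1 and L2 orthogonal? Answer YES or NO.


Form the n² = 25 superimposed pairs (L1[i][j], L2[i][j]), row by row (rows and columns indexed from 0):
row 0: (2,1) (0,0) (3,3) (4,4) (1,2)
row 1: (1,0) (3,4) (4,1) (2,2) (0,3)
row 2: (0,4) (4,2) (2,0) (1,3) (3,1)
row 3: (3,3) (2,1) (1,2) (0,0) (4,4)
row 4: (4,2) (1,3) (0,4) (3,1) (2,0)
Orthogonality requires all 25 pairs distinct.
But the pair (3,3) repeats: cell (0,2) has L1 = 3, L2 = 3, and cell (3,0) has L1 = 3, L2 = 3.
A repeated pair means some other pair never occurs (only 15 distinct pairs out of 25), so the squares are not orthogonal.
Conclusion: NO.

NO


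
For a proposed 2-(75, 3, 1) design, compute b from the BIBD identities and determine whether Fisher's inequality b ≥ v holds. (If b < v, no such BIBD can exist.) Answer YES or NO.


r = λ(v − 1)/(k − 1) = 1·74/2 = 37.
b = vr/k = 75·37/3 = 925.
Fisher's inequality: b ≥ v ⇔ 925 ≥ 75? YES.

YES


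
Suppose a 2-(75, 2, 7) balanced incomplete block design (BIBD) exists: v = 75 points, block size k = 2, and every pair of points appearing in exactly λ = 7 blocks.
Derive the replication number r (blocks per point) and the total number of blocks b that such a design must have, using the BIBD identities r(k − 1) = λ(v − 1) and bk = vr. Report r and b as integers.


Any 2-(v, k, λ) BIBD satisfies two necessary conditions:
  (i)  Each point sits in r blocks, and counting incidences through any fixed point gives r(k − 1) = λ(v − 1), so r = λ(v − 1)/(k − 1).
  (ii) Total incidences bk = vr, so b = vr/k.
Step 1: r = λ(v − 1)/(k − 1) = 7·(75 − 1)/(2 − 1) = 7·74/1 = 518/1 = 518.
Step 2: b = vr/k = 75·518/2 = 38850/2 = 19425.
Check integrality: r = 518 ∈ Z ✓, b = 19425 ∈ Z ✓.
(These identities are necessary conditions: they determine r and b for any design with these parameters, but do not by themselves prove that one exists.)

r = 518, b = 19425.


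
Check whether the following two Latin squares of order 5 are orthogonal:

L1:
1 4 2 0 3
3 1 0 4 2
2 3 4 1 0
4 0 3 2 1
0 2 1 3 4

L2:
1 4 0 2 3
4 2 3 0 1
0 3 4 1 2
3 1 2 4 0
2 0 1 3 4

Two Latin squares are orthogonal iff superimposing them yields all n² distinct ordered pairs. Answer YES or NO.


Form the n² = 25 superimposed pairs (L1[i][j], L2[i][j]), row by row (rows and columns indexed from 0):
row 0: (1,1) (4,4) (2,0) (0,2) (3,3)
row 1: (3,4) (1,2) (0,3) (4,0) (2,1)
row 2: (2,0) (3,3) (4,4) (1,1) (0,2)
row 3: (4,3) (0,1) (3,2) (2,4) (1,0)
row 4: (0,2) (2,0) (1,1) (3,3) (4,4)
Orthogonality requires all 25 pairs distinct.
But the pair (2,0) repeats: cell (0,2) has L1 = 2, L2 = 0, and cell (2,0) has L1 = 2, L2 = 0.
A repeated pair means some other pair never occurs (only 15 distinct pairs out of 25), so the squares are not orthogonal.
Conclusion: NO.

NO


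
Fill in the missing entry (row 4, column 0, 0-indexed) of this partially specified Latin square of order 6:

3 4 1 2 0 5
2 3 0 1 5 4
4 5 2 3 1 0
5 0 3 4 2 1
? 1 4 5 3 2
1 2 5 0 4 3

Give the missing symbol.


Row 4 contains symbols [1, 2, 3, 4, 5] — missing [0].
Column 0 contains symbols [1, 2, 3, 4, 5] — missing [0].
The missing symbol must appear in both missing sets; intersection = [0].
Therefore the hidden value is 0.

Missing value = 0.


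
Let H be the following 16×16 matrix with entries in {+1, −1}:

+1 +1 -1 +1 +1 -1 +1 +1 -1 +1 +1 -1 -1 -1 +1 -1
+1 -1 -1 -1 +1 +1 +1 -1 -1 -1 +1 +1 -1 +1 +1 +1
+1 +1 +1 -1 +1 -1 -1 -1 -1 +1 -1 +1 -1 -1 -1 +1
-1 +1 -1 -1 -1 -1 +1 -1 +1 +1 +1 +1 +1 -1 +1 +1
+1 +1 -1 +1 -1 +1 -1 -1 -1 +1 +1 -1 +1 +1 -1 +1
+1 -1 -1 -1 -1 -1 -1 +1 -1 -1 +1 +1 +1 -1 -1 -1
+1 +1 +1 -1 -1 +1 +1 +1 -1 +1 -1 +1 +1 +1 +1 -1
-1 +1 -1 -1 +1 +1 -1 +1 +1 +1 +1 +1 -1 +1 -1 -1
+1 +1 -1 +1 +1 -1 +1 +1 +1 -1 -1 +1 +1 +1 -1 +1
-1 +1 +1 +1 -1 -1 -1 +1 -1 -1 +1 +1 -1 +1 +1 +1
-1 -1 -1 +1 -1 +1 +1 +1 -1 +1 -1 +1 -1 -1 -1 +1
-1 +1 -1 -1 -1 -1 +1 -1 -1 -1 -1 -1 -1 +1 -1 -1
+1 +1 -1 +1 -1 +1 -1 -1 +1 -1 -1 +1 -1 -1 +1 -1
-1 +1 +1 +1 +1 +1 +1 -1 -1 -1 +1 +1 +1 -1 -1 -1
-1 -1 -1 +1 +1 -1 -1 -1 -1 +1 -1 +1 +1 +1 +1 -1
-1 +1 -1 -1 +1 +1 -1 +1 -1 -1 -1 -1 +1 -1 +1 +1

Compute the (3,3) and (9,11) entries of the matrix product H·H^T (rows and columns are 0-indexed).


Row 3 of H: [-1, 1, -1, -1, -1, -1, 1, -1, 1, 1, 1, 1, 1, -1, 1, 1].
Row 9 of H: [-1, 1, 1, 1, -1, -1, -1, 1, -1, -1, 1, 1, -1, 1, 1, 1].
Row 11 of H: [-1, 1, -1, -1, -1, -1, 1, -1, -1, -1, -1, -1, -1, 1, -1, -1].
(H·H^T)[3][3] = Σ_j H[3][j]·H[3][j] = (-1)² + (1)² + (-1)² + (-1)² + (-1)² + (-1)² + (1)² + (-1)² + (1)² + (1)² + (1)² + (1)² + (1)² + (-1)² + (1)² + (1)² = 1 + 1 + 1 + 1 + 1 + 1 + 1 + 1 + 1 + 1 + 1 + 1 + 1 + 1 + 1 + 1 = 16.
(H·H^T)[9][11] = Σ_j H[9][j]·H[11][j] = (-1)·(-1) + (1)·(1) + (1)·(-1) + (1)·(-1) + (-1)·(-1) + (-1)·(-1) + (-1)·(1) + (1)·(-1) + (-1)·(-1) + (-1)·(-1) + (1)·(-1) + (1)·(-1) + (-1)·(-1) + (1)·(1) + (1)·(-1) + (1)·(-1) = 1 + 1 + -1 + -1 + 1 + 1 + -1 + -1 + 1 + 1 + -1 + -1 + 1 + 1 + -1 + -1 = 0.
So rows 9 and 11 are orthogonal; the diagonal entry equals n = 16.

(3,3) entry = 16; (9,11) entry = 0.


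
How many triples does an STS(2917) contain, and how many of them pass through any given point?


An STS(v) is a 2-(v, 3, 1) BIBD: block size k = 3, λ = 1.
Replication: r(k − 1) = λ(v − 1) ⇒ r·2 = 2917 − 1 = 2916 ⇒ r = 1458.
Block count: bk = vr ⇒ b·3 = 2917·1458 = 4252986 ⇒ b = 1417662.

r = 1458, b = 1417662.


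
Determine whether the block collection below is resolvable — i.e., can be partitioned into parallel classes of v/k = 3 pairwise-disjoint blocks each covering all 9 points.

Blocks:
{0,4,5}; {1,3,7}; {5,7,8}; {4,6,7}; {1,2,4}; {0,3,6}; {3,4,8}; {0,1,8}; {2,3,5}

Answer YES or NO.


v = 9, block size k = 3, number of blocks = 9.
For resolvability, blocks must partition into parallel classes of size v/k = 3.
Total blocks must therefore be a multiple of 3: 9 = 3·3 + 0 ⇒ divisible ✓.
Consider block {0,4,5}. The only other block(s) in the collection disjoint from it are {1,3,7} — just 1 block(s). Any parallel class containing {0,4,5} would need 2 other blocks each disjoint from it, so no parallel class of size 3 can contain {0,4,5}.
Since every block must belong to some parallel class in a resolution, the collection cannot be partitioned into parallel classes.
Resolvable? NO.

NO


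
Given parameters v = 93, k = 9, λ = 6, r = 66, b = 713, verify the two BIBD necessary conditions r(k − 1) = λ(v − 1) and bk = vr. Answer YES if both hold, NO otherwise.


Condition (i): r(k − 1) = 66·8 = 528; λ(v − 1) = 6·92 = 552. Match? NO.
Condition (ii): bk = 713·9 = 6417; vr = 93·66 = 6138. Match? NO.
Both conditions hold? NO.

NO


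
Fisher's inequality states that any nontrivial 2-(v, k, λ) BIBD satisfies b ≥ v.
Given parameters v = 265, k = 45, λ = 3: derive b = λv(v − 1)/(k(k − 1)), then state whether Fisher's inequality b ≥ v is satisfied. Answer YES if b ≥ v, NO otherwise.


b = λv(v − 1)/(k(k − 1)) = 3·265·264/(45·44) = 209880/1980 = 106.
Compare with v = 265: b < v, so Fisher's inequality fails.

NO


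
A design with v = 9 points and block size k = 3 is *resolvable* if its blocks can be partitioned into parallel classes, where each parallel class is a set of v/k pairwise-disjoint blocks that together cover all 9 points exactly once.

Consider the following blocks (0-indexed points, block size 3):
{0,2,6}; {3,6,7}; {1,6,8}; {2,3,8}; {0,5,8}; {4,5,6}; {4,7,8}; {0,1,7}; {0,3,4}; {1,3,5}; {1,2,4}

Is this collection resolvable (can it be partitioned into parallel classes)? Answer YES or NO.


v = 9, block size k = 3, number of blocks = 11.
For resolvability, blocks must partition into parallel classes of size v/k = 3.
Total blocks must therefore be a multiple of 3: 11 = 3·3 + 2 ⇒ not divisible ✗.
Resolvable? NO.

NO


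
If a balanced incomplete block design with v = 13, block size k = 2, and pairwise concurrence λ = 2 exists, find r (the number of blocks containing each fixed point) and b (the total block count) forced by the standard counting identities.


Any 2-(v, k, λ) BIBD satisfies two necessary conditions:
  (i)  Each point sits in r blocks, and counting incidences through any fixed point gives r(k − 1) = λ(v − 1), so r = λ(v − 1)/(k − 1).
  (ii) Total incidences bk = vr, so b = vr/k.
Step 1: r = λ(v − 1)/(k − 1) = 2·(13 − 1)/(2 − 1) = 2·12/1 = 24/1 = 24.
Step 2: b = vr/k = 13·24/2 = 312/2 = 156.
Check integrality: r = 24 ∈ Z ✓, b = 156 ∈ Z ✓.
(These identities are necessary conditions: they determine r and b for any design with these parameters, but do not by themselves prove that one exists.)

r = 24, b = 156.


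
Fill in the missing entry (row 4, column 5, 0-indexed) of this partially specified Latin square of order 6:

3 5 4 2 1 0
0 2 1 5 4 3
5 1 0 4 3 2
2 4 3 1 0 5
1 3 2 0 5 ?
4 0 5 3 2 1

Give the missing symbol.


Row 4 contains symbols [0, 1, 2, 3, 5] — missing [4].
Column 5 contains symbols [0, 1, 2, 3, 5] — missing [4].
The missing symbol must appear in both missing sets; intersection = [4].
Therefore the hidden value is 4.

Missing value = 4.


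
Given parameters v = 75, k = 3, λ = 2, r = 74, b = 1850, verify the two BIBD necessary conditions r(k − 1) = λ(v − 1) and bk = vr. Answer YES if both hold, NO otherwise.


Condition (i): r(k − 1) = 74·2 = 148; λ(v − 1) = 2·74 = 148. Match? YES.
Condition (ii): bk = 1850·3 = 5550; vr = 75·74 = 5550. Match? YES.
Both conditions hold? YES.

YES


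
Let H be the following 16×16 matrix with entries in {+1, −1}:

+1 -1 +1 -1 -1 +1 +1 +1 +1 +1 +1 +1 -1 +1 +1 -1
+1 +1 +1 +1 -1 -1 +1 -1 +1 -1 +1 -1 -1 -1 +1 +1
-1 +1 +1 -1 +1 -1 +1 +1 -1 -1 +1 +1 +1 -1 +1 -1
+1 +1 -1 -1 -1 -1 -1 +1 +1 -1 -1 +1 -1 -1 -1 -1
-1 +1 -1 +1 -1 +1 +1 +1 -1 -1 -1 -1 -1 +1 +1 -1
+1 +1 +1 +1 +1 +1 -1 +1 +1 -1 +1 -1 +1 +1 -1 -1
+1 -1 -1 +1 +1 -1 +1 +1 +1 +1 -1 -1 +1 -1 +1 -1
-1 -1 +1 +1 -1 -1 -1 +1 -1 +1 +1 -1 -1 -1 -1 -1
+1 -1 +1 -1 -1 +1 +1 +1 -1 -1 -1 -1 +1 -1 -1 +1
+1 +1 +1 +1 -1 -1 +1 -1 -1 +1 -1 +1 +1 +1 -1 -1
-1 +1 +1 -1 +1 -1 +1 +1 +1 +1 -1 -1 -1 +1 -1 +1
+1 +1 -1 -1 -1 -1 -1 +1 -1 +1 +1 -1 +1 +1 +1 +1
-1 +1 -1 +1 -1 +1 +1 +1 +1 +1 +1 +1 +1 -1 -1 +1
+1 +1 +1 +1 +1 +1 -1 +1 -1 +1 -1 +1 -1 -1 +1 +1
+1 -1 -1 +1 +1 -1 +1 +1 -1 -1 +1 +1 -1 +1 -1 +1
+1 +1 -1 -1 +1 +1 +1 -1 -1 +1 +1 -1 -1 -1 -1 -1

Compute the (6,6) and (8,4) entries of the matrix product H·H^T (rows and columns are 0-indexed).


Row 4 of H: [-1, 1, -1, 1, -1, 1, 1, 1, -1, -1, -1, -1, -1, 1, 1, -1].
Row 6 of H: [1, -1, -1, 1, 1, -1, 1, 1, 1, 1, -1, -1, 1, -1, 1, -1].
Row 8 of H: [1, -1, 1, -1, -1, 1, 1, 1, -1, -1, -1, -1, 1, -1, -1, 1].
(H·H^T)[6][6] = Σ_j H[6][j]·H[6][j] = (1)² + (-1)² + (-1)² + (1)² + (1)² + (-1)² + (1)² + (1)² + (1)² + (1)² + (-1)² + (-1)² + (1)² + (-1)² + (1)² + (-1)² = 1 + 1 + 1 + 1 + 1 + 1 + 1 + 1 + 1 + 1 + 1 + 1 + 1 + 1 + 1 + 1 = 16.
(H·H^T)[8][4] = Σ_j H[8][j]·H[4][j] = (1)·(-1) + (-1)·(1) + (1)·(-1) + (-1)·(1) + (-1)·(-1) + (1)·(1) + (1)·(1) + (1)·(1) + (-1)·(-1) + (-1)·(-1) + (-1)·(-1) + (-1)·(-1) + (1)·(-1) + (-1)·(1) + (-1)·(1) + (1)·(-1) = -1 + -1 + -1 + -1 + 1 + 1 + 1 + 1 + 1 + 1 + 1 + 1 + -1 + -1 + -1 + -1 = 0.
So rows 8 and 4 are orthogonal; the diagonal entry equals n = 16.

(6,6) entry = 16; (8,4) entry = 0.


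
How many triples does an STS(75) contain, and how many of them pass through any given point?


An STS(v) is a 2-(v, 3, 1) BIBD: block size k = 3, λ = 1.
Replication: r(k − 1) = λ(v − 1) ⇒ r·2 = 75 − 1 = 74 ⇒ r = 37.
Block count: b = v(v − 1)/6 = 75·74/6 = 5550/6 = 925.

r = 37, b = 925.


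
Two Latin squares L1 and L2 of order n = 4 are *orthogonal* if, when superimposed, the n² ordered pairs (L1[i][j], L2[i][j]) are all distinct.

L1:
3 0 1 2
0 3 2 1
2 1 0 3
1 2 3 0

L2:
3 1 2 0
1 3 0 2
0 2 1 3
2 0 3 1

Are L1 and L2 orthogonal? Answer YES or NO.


Form the n² = 16 superimposed pairs (L1[i][j], L2[i][j]), row by row (rows and columns indexed from 0):
row 0: (3,3) (0,1) (1,2) (2,0)
row 1: (0,1) (3,3) (2,0) (1,2)
row 2: (2,0) (1,2) (0,1) (3,3)
row 3: (1,2) (2,0) (3,3) (0,1)
Orthogonality requires all 16 pairs distinct.
But the pair (0,1) repeats: cell (0,1) has L1 = 0, L2 = 1, and cell (1,0) has L1 = 0, L2 = 1.
A repeated pair means some other pair never occurs (only 4 distinct pairs out of 16), so the squares are not orthogonal.
Conclusion: NO.

NO


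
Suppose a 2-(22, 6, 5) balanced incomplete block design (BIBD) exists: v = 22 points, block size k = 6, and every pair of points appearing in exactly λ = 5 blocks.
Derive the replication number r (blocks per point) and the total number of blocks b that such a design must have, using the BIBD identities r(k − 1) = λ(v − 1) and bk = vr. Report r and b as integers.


Any 2-(v, k, λ) BIBD satisfies two necessary conditions:
  (i)  Each point sits in r blocks, and counting incidences through any fixed point gives r(k − 1) = λ(v − 1), so r = λ(v − 1)/(k − 1).
  (ii) Total incidences bk = vr, so b = vr/k.
Step 1: r = λ(v − 1)/(k − 1) = 5·(22 − 1)/(6 − 1) = 5·21/5 = 105/5 = 21.
Step 2: b = vr/k = 22·21/6 = 462/6 = 77.
Check integrality: r = 21 ∈ Z ✓, b = 77 ∈ Z ✓.
(These identities are necessary conditions: they determine r and b for any design with these parameters, but do not by themselves prove that one exists.)

r = 21, b = 77.


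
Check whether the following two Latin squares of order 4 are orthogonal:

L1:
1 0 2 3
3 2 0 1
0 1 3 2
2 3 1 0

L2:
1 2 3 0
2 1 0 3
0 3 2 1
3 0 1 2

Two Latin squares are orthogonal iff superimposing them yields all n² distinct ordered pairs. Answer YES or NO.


Form the n² = 16 superimposed pairs (L1[i][j], L2[i][j]), row by row (rows and columns indexed from 0):
row 0: (1,1) (0,2) (2,3) (3,0)
row 1: (3,2) (2,1) (0,0) (1,3)
row 2: (0,0) (1,3) (3,2) (2,1)
row 3: (2,3) (3,0) (1,1) (0,2)
Orthogonality requires all 16 pairs distinct.
But the pair (0,0) repeats: cell (1,2) has L1 = 0, L2 = 0, and cell (2,0) has L1 = 0, L2 = 0.
A repeated pair means some other pair never occurs (only 8 distinct pairs out of 16), so the squares are not orthogonal.
Conclusion: NO.

NO


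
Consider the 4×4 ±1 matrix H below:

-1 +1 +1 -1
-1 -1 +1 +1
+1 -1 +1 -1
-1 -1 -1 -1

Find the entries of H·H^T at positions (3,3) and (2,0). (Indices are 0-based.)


Row 0 of H: [-1, 1, 1, -1].
Row 2 of H: [1, -1, 1, -1].
Row 3 of H: [-1, -1, -1, -1].
(H·H^T)[3][3] = Σ_j H[3][j]·H[3][j] = (-1)² + (-1)² + (-1)² + (-1)² = 1 + 1 + 1 + 1 = 4.
(H·H^T)[2][0] = Σ_j H[2][j]·H[0][j] = (1)·(-1) + (-1)·(1) + (1)·(1) + (-1)·(-1) = -1 + -1 + 1 + 1 = 0.
So rows 2 and 0 are orthogonal; the diagonal entry equals n = 4.

(3,3) entry = 4; (2,0) entry = 0.


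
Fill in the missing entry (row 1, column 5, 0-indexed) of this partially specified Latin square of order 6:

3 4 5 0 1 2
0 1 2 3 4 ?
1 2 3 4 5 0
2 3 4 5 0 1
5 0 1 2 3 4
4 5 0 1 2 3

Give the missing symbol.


Row 1 contains symbols [0, 1, 2, 3, 4] — missing [5].
Column 5 contains symbols [0, 1, 2, 3, 4] — missing [5].
The missing symbol must appear in both missing sets; intersection = [5].
Therefore the hidden value is 5.

Missing value = 5.


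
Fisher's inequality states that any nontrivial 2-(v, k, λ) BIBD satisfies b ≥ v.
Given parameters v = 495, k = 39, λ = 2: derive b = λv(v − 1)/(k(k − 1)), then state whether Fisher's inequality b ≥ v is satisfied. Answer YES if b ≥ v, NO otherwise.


b = λv(v − 1)/(k(k − 1)) = 2·495·494/(39·38) = 489060/1482 = 330.
Compare with v = 495: b < v, so Fisher's inequality fails.

NO


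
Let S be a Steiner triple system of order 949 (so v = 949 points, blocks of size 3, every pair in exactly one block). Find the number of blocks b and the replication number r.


An STS(v) is a 2-(v, 3, 1) BIBD: block size k = 3, λ = 1.
Replication: r(k − 1) = λ(v − 1) ⇒ r·2 = 949 − 1 = 948 ⇒ r = 474.
Block count: b = v(v − 1)/6 = 949·948/6 = 899652/6 = 149942.
(Check via bk = vr: 149942·3 = 449826 = 949·474 = 449826 ✓.)

r = 474, b = 149942.


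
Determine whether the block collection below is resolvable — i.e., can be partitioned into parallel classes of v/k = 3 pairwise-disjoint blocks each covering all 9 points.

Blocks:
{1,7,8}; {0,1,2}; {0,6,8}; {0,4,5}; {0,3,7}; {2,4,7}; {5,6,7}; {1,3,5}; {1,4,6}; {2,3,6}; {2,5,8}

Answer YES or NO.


v = 9, block size k = 3, number of blocks = 11.
For resolvability, blocks must partition into parallel classes of size v/k = 3.
Total blocks must therefore be a multiple of 3: 11 = 3·3 + 2 ⇒ not divisible ✗.
Resolvable? NO.

NO


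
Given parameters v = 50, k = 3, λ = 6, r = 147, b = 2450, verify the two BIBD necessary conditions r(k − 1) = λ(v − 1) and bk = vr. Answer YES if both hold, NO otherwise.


Condition (i): r(k − 1) = 147·2 = 294; λ(v − 1) = 6·49 = 294. Match? YES.
Condition (ii): bk = 2450·3 = 7350; vr = 50·147 = 7350. Match? YES.
Both conditions hold? YES.

YES


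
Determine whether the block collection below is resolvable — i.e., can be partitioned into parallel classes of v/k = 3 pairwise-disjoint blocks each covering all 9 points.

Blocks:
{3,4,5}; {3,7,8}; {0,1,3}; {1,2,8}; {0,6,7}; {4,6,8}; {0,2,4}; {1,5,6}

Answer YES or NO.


v = 9, block size k = 3, number of blocks = 8.
For resolvability, blocks must partition into parallel classes of size v/k = 3.
Total blocks must therefore be a multiple of 3: 8 = 3·2 + 2 ⇒ not divisible ✗.
Resolvable? NO.

NO


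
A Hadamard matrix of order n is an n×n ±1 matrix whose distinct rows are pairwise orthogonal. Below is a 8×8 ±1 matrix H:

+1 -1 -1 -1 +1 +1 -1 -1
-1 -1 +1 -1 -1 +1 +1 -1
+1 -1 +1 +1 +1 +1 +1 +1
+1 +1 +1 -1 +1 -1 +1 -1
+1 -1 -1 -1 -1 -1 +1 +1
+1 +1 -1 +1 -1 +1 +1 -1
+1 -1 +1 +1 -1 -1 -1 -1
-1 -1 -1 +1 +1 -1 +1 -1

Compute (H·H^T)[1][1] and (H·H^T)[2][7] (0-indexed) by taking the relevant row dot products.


Row 1 of H: [-1, -1, 1, -1, -1, 1, 1, -1].
Row 2 of H: [1, -1, 1, 1, 1, 1, 1, 1].
Row 7 of H: [-1, -1, -1, 1, 1, -1, 1, -1].
(H·H^T)[1][1] = Σ_j H[1][j]·H[1][j] = (-1)² + (-1)² + (1)² + (-1)² + (-1)² + (1)² + (1)² + (-1)² = 1 + 1 + 1 + 1 + 1 + 1 + 1 + 1 = 8.
(H·H^T)[2][7] = Σ_j H[2][j]·H[7][j] = (1)·(-1) + (-1)·(-1) + (1)·(-1) + (1)·(1) + (1)·(1) + (1)·(-1) + (1)·(1) + (1)·(-1) = -1 + 1 + -1 + 1 + 1 + -1 + 1 + -1 = 0.
So rows 2 and 7 are orthogonal; the diagonal entry equals n = 8.

(1,1) entry = 8; (2,7) entry = 0.


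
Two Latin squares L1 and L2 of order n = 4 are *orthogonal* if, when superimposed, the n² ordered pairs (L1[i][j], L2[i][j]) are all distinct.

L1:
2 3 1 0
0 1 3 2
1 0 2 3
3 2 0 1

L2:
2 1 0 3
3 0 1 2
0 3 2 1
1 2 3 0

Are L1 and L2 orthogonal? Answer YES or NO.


Form the n² = 16 superimposed pairs (L1[i][j], L2[i][j]), row by row (rows and columns indexed from 0):
row 0: (2,2) (3,1) (1,0) (0,3)
row 1: (0,3) (1,0) (3,1) (2,2)
row 2: (1,0) (0,3) (2,2) (3,1)
row 3: (3,1) (2,2) (0,3) (1,0)
Orthogonality requires all 16 pairs distinct.
But the pair (0,3) repeats: cell (0,3) has L1 = 0, L2 = 3, and cell (1,0) has L1 = 0, L2 = 3.
A repeated pair means some other pair never occurs (only 4 distinct pairs out of 16), so the squares are not orthogonal.
Conclusion: NO.

NO


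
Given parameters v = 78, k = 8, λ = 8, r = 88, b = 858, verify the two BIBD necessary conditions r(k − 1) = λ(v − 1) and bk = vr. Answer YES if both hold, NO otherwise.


Condition (i): r(k − 1) = 88·7 = 616; λ(v − 1) = 8·77 = 616. Match? YES.
Condition (ii): bk = 858·8 = 6864; vr = 78·88 = 6864. Match? YES.
Both conditions hold? YES.

YES


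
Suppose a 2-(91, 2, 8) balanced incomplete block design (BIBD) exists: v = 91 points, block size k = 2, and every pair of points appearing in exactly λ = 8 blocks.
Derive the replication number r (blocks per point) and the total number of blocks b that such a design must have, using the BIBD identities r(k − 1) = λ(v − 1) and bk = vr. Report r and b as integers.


Any 2-(v, k, λ) BIBD satisfies two necessary conditions:
  (i)  Each point sits in r blocks, and counting incidences through any fixed point gives r(k − 1) = λ(v − 1), so r = λ(v − 1)/(k − 1).
  (ii) Total incidences bk = vr, so b = vr/k.
Step 1: r = λ(v − 1)/(k − 1) = 8·(91 − 1)/(2 − 1) = 8·90/1 = 720/1 = 720.
Step 2: b = vr/k = 91·720/2 = 65520/2 = 32760.
Check integrality: r = 720 ∈ Z ✓, b = 32760 ∈ Z ✓.
(These identities are necessary conditions: they determine r and b for any design with these parameters, but do not by themselves prove that one exists.)

r = 720, b = 32760.


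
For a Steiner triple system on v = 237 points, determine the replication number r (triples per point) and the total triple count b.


An STS(v) is a 2-(v, 3, 1) BIBD: block size k = 3, λ = 1.
Replication: r(k − 1) = λ(v − 1) ⇒ r·2 = 237 − 1 = 236 ⇒ r = 118.
Block count: bk = vr ⇒ b·3 = 237·118 = 27966 ⇒ b = 9322.
(Check via b = v(v − 1)/6 = 237·236/6 = 55932/6 = 9322.)

r = 118, b = 9322.


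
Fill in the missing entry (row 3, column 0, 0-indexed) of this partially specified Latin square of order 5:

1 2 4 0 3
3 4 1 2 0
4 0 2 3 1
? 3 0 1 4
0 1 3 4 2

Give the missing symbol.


Row 3 contains symbols [0, 1, 3, 4] — missing [2].
Column 0 contains symbols [0, 1, 3, 4] — missing [2].
The missing symbol must appear in both missing sets; intersection = [2].
Therefore the hidden value is 2.

Missing value = 2.


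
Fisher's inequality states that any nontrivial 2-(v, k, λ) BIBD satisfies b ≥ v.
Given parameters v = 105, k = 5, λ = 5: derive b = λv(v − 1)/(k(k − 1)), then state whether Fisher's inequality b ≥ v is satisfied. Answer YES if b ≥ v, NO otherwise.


r = λ(v − 1)/(k − 1) = 5·104/4 = 130.
b = vr/k = 105·130/5 = 2730.
Fisher's inequality: b ≥ v ⇔ 2730 ≥ 105? YES.

YES


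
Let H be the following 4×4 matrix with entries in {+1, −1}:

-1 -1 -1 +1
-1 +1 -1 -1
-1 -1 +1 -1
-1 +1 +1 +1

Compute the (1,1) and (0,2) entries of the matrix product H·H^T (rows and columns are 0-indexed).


Row 0 of H: [-1, -1, -1, 1].
Row 1 of H: [-1, 1, -1, -1].
Row 2 of H: [-1, -1, 1, -1].
(H·H^T)[1][1] = Σ_j H[1][j]·H[1][j] = (-1)² + (1)² + (-1)² + (-1)² = 1 + 1 + 1 + 1 = 4.
(H·H^T)[0][2] = Σ_j H[0][j]·H[2][j] = (-1)·(-1) + (-1)·(-1) + (-1)·(1) + (1)·(-1) = 1 + 1 + -1 + -1 = 0.
So rows 0 and 2 are orthogonal; the diagonal entry equals n = 4.

(1,1) entry = 4; (0,2) entry = 0.


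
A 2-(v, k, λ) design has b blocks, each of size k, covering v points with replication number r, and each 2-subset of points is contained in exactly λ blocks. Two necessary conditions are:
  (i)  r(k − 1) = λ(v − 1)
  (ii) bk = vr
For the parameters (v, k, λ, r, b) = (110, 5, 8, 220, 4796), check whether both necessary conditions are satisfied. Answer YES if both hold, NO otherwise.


Condition (i): r(k − 1) = 220·4 = 880; λ(v − 1) = 8·109 = 872. Match? NO.
Condition (ii): bk = 4796·5 = 23980; vr = 110·220 = 24200. Match? NO.
Both conditions hold? NO.

NO


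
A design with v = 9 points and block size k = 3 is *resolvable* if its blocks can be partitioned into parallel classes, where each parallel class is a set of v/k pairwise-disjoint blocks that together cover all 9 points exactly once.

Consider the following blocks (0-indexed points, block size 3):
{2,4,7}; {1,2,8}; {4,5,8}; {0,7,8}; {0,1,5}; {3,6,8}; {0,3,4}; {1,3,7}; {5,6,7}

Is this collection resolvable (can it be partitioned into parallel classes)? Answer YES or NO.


v = 9, block size k = 3, number of blocks = 9.
For resolvability, blocks must partition into parallel classes of size v/k = 3.
Total blocks must therefore be a multiple of 3: 9 = 3·3 + 0 ⇒ divisible ✓.
Consider block {4,5,8}. The only other block(s) in the collection disjoint from it are {1,3,7} — just 1 block(s). Any parallel class containing {4,5,8} would need 2 other blocks each disjoint from it, so no parallel class of size 3 can contain {4,5,8}.
Since every block must belong to some parallel class in a resolution, the collection cannot be partitioned into parallel classes.
Resolvable? NO.

NO


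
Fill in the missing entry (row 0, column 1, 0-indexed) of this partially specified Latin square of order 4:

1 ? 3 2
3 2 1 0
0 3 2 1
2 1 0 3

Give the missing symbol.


Row 0 contains symbols [1, 2, 3] — missing [0].
Column 1 contains symbols [1, 2, 3] — missing [0].
The missing symbol must appear in both missing sets; intersection = [0].
Therefore the hidden value is 0.

Missing value = 0.


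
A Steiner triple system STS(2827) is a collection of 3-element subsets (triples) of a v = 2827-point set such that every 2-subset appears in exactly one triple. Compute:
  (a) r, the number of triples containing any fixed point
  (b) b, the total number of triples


An STS(v) is a 2-(v, 3, 1) BIBD: block size k = 3, λ = 1.
Replication: r(k − 1) = λ(v − 1) ⇒ r·2 = 2827 − 1 = 2826 ⇒ r = 1413.
Block count: b = v(v − 1)/6 = 2827·2826/6 = 7989102/6 = 1331517.

r = 1413, b = 1331517.


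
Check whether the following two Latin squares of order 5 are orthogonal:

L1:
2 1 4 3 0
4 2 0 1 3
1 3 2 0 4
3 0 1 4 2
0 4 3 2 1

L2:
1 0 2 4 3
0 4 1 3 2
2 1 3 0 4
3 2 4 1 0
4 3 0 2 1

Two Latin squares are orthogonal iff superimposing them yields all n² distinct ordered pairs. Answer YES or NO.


Form the n² = 25 superimposed pairs (L1[i][j], L2[i][j]), row by row (rows and columns indexed from 0):
row 0: (2,1) (1,0) (4,2) (3,4) (0,3)
row 1: (4,0) (2,4) (0,1) (1,3) (3,2)
row 2: (1,2) (3,1) (2,3) (0,0) (4,4)
row 3: (3,3) (0,2) (1,4) (4,1) (2,0)
row 4: (0,4) (4,3) (3,0) (2,2) (1,1)
Orthogonality requires all 25 pairs distinct.
Check by first coordinate: for each symbol s of L1, list the L2 entries in the n cells where L1 = s; they must all differ.
  L1 = 0: L2 entries (in reading order) 3, 1, 0, 2, 4 — all 5 distinct ✓
  L1 = 1: L2 entries (in reading order) 0, 3, 2, 4, 1 — all 5 distinct ✓
  L1 = 2: L2 entries (in reading order) 1, 4, 3, 0, 2 — all 5 distinct ✓
  L1 = 3: L2 entries (in reading order) 4, 2, 1, 3, 0 — all 5 distinct ✓
  L1 = 4: L2 entries (in reading order) 2, 0, 4, 1, 3 — all 5 distinct ✓
Every symbol of L1 meets every symbol of L2 exactly once, so all 25 pairs are distinct (25 of 25).
Conclusion: YES.

YES


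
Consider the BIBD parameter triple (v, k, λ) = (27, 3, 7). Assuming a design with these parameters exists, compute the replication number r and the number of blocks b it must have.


Any 2-(v, k, λ) BIBD satisfies two necessary conditions:
  (i)  Each point sits in r blocks, and counting incidences through any fixed point gives r(k − 1) = λ(v − 1), so r = λ(v − 1)/(k − 1).
  (ii) Total incidences bk = vr, so b = vr/k.
Step 1: r = λ(v − 1)/(k − 1) = 7·(27 − 1)/(3 − 1) = 7·26/2 = 182/2 = 91.
Step 2: b = vr/k = 27·91/3 = 2457/3 = 819.
Check integrality: r = 91 ∈ Z ✓, b = 819 ∈ Z ✓.
(These identities are necessary conditions: they determine r and b for any design with these parameters, but do not by themselves prove that one exists.)

r = 91, b = 819.


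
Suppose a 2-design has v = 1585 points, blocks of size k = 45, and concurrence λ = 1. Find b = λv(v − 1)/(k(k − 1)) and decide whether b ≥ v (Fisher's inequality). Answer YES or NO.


b = λv(v − 1)/(k(k − 1)) = 1·1585·1584/(45·44) = 2510640/1980 = 1268.
Compare with v = 1585: b < v, so Fisher's inequality fails.

NO


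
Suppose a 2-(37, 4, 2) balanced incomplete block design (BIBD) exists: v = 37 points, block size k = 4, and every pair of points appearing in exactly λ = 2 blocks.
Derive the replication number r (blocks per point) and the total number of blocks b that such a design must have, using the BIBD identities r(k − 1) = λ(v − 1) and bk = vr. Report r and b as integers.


Any 2-(v, k, λ) BIBD satisfies two necessary conditions:
  (i)  Each point sits in r blocks, and counting incidences through any fixed point gives r(k − 1) = λ(v − 1), so r = λ(v − 1)/(k − 1).
  (ii) Total incidences bk = vr, so b = vr/k.
Step 1: r = λ(v − 1)/(k − 1) = 2·(37 − 1)/(4 − 1) = 2·36/3 = 72/3 = 24.
Step 2: b = vr/k = 37·24/4 = 888/4 = 222.
Check integrality: r = 24 ∈ Z ✓, b = 222 ∈ Z ✓.
(These identities are necessary conditions: they determine r and b for any design with these parameters, but do not by themselves prove that one exists.)

r = 24, b = 222.
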